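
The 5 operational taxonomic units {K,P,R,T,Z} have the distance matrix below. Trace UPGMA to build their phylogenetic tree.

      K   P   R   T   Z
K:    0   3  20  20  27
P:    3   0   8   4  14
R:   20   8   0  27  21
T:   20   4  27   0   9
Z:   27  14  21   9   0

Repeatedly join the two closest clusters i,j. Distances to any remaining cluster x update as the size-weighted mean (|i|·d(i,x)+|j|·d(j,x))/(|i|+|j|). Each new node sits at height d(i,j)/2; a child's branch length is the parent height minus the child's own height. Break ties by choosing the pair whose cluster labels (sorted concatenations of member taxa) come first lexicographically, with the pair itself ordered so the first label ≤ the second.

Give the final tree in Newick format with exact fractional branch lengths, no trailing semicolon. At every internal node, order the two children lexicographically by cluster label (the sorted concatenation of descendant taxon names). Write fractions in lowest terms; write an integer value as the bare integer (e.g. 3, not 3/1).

1. join K+P (d=3) ⇒ KP; edges |K|=3/2, |P|=3/2
  updated: d(KP,R)=14, d(KP,T)=12, d(KP,Z)=41/2
2. join T+Z (d=9) ⇒ TZ; edges |T|=9/2, |Z|=9/2
  updated: d(KP,TZ)=65/4, d(R,TZ)=24
3. join KP+R (d=14) ⇒ KPR; edges |KP|=11/2, |R|=7
  updated: d(KPR,TZ)=113/6
4. join KPR+TZ (d=113/6) ⇒ KPRTZ; edges |KPR|=29/12, |TZ|=59/12
final tree: (((K:3/2,P:3/2):11/2,R:7):29/12,(T:9/2,Z:9/2):59/12)
total length: 191/6

(((K:3/2,P:3/2):11/2,R:7):29/12,(T:9/2,Z:9/2):59/12)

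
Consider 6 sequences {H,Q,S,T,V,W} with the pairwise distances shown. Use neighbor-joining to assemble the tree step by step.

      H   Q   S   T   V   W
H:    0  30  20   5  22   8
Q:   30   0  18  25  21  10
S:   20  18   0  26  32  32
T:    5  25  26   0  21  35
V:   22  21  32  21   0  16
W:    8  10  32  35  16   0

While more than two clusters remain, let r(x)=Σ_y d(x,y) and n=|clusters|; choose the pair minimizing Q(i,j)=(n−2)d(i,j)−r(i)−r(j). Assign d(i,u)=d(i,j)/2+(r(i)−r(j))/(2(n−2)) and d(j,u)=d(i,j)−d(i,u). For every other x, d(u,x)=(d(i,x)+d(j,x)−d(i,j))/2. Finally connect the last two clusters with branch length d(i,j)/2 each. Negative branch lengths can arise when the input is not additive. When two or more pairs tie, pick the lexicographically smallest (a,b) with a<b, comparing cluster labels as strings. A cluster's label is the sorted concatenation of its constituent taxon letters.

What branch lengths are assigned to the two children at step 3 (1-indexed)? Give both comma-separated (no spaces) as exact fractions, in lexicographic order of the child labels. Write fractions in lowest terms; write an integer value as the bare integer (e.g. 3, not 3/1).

5,41/4

step 1: merge (H,T) at d=5, Q=-177; branch lengths H→-7/8, T→47/8; new cluster HT
  updated: d(HT,Q)=25, d(HT,S)=41/2, d(HT,V)=19, d(HT,W)=19
step 2: merge (HT,S) at d=41/2, Q=-249/2; branch lengths HT→85/12, S→161/12; new cluster HST
  updated: d(HST,Q)=45/4, d(HST,V)=61/4, d(HST,W)=61/4
step 3: merge (HST,V) at d=61/4, Q=-127/2; branch lengths HST→5, V→41/4; new cluster HSTV
  updated: d(HSTV,Q)=17/2, d(HSTV,W)=8
step 4: merge (HSTV,Q) at d=17/2, Q=-53/2; branch lengths HSTV→13/4, Q→21/4; new cluster HQSTV
  updated: d(HQSTV,W)=19/4
step 5: merge (HQSTV,W) at d=19/4; branch lengths HQSTV→19/8, W→19/8; new cluster HQSTVW
final tree: (((((H:-7/8,T:47/8):85/12,S:161/12):5,V:41/4):13/4,Q:21/4):19/8,W:19/8)
total length: 54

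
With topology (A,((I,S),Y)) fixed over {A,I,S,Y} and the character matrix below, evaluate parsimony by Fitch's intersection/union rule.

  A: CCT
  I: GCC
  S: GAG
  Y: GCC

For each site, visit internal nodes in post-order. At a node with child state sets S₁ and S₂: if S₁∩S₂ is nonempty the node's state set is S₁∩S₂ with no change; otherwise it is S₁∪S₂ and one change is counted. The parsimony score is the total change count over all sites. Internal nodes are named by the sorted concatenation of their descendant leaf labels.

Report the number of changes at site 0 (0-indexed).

1

[col 0] IS: children I:{G}, S:{G} ∩→ {G}; cost 0
[col 0] ISY: children IS:{G}, Y:{G} ∩→ {G}; cost 0
[col 0] AISY: children A:{C}, ISY:{G} ∪→ {C,G}; cost 1
[col 1] IS: children I:{C}, S:{A} ∪→ {A,C}; cost 1
[col 1] ISY: children IS:{A,C}, Y:{C} ∩→ {C}; cost 0
[col 1] AISY: children A:{C}, ISY:{C} ∩→ {C}; cost 0
[col 2] IS: children I:{C}, S:{G} ∪→ {C,G}; cost 1
[col 2] ISY: children IS:{C,G}, Y:{C} ∩→ {C}; cost 0
[col 2] AISY: children A:{T}, ISY:{C} ∪→ {C,T}; cost 1
per-site changes: [1, 1, 2]; total = 4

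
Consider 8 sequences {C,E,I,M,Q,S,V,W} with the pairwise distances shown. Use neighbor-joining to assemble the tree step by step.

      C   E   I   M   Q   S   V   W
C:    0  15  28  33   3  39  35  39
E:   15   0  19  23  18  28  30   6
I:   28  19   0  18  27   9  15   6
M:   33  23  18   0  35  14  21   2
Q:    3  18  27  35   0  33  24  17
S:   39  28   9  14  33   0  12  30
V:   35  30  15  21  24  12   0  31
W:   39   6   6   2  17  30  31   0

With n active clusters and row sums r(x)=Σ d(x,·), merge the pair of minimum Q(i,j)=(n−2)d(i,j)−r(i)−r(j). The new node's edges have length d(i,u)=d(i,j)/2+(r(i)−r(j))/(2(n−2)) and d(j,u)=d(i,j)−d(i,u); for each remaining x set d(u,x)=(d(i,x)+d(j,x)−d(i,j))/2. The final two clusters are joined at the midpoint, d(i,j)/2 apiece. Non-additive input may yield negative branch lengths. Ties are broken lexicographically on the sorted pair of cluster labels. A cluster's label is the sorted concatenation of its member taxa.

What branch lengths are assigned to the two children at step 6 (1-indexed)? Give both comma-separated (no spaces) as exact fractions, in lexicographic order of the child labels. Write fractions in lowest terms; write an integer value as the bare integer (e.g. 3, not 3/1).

157/32,137/32

step 1: merge (C,Q) at d=3, Q=-331; branch lengths C→53/12, Q→-17/12; new cluster CQ
  updated: d(CQ,E)=15, d(CQ,I)=26, d(CQ,M)=65/2, d(CQ,S)=69/2, d(CQ,V)=28, d(CQ,W)=53/2
step 2: merge (CQ,E) at d=15, Q=-417/2; branch lengths CQ→233/20, E→67/20; new cluster CEQ
  updated: d(CEQ,I)=15, d(CEQ,M)=81/4, d(CEQ,S)=95/4, d(CEQ,V)=43/2, d(CEQ,W)=35/4
step 3: merge (M,W) at d=2, Q=-145; branch lengths M→11/16, W→21/16; new cluster MW
  updated: d(CEQ,MW)=27/2, d(I,MW)=11, d(MW,S)=21, d(MW,V)=25
step 4: merge (CEQ,MW) at d=27/2, Q=-415/4; branch lengths CEQ→175/24, MW→149/24; new cluster CEMQW
  updated: d(CEMQW,I)=25/4, d(CEMQW,S)=125/8, d(CEMQW,V)=33/2
step 5: merge (CEMQW,I) at d=25/4, Q=-449/8; branch lengths CEMQW→165/32, I→35/32; new cluster CEIMQW
  updated: d(CEIMQW,S)=147/16, d(CEIMQW,V)=101/8
step 6: merge (CEIMQW,S) at d=147/16, Q=-541/16; branch lengths CEIMQW→157/32, S→137/32; new cluster CEIMQSW
  updated: d(CEIMQSW,V)=247/32
step 7: merge (CEIMQSW,V) at d=247/32; branch lengths CEIMQSW→247/64, V→247/64; new cluster CEIMQSVW
final tree: ((((((C:53/12,Q:-17/12):233/20,E:67/20):175/24,(M:11/16,W:21/16):149/24):165/32,I:35/32):157/32,S:137/32):247/64,V:247/64)
total length: 1813/32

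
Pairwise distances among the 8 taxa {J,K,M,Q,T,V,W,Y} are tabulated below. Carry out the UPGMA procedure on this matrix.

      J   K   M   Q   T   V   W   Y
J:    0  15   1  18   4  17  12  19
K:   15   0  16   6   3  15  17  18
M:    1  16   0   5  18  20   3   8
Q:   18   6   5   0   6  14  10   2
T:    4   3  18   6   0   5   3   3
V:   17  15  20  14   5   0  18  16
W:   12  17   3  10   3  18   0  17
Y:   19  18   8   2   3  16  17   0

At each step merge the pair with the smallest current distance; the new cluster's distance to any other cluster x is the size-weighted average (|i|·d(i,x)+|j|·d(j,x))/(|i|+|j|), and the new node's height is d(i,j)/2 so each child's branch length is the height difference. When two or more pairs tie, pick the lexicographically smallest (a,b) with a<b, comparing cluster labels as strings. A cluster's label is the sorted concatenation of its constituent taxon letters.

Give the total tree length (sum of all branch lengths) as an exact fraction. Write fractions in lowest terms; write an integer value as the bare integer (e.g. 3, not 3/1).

257/8

step 1: merge (J,M) at d=1; branch lengths J→1/2, M→1/2; new cluster JM
  updated: d(JM,K)=31/2, d(JM,Q)=23/2, d(JM,T)=11, d(JM,V)=37/2, d(JM,W)=15/2, d(JM,Y)=27/2
step 2: merge (Q,Y) at d=2; branch lengths Q→1, Y→1; new cluster QY
  updated: d(JM,QY)=25/2, d(K,QY)=12, d(QY,T)=9/2, d(QY,V)=15, d(QY,W)=27/2
step 3: merge (K,T) at d=3; branch lengths K→3/2, T→3/2; new cluster KT
  updated: d(JM,KT)=53/4, d(KT,QY)=33/4, d(KT,V)=10, d(KT,W)=10
step 4: merge (JM,W) at d=15/2; branch lengths JM→13/4, W→15/4; new cluster JMW
  updated: d(JMW,KT)=73/6, d(JMW,QY)=77/6, d(JMW,V)=55/3
step 5: merge (KT,QY) at d=33/4; branch lengths KT→21/8, QY→25/8; new cluster KQTY
  updated: d(JMW,KQTY)=25/2, d(KQTY,V)=25/2
step 6: merge (JMW,KQTY) at d=25/2; branch lengths JMW→5/2, KQTY→17/8; new cluster JKMQTWY
  updated: d(JKMQTWY,V)=15
step 7: merge (JKMQTWY,V) at d=15; branch lengths JKMQTWY→5/4, V→15/2; new cluster JKMQTVWY
final tree: ((((J:1/2,M:1/2):13/4,W:15/4):5/2,((K:3/2,T:3/2):21/8,(Q:1,Y:1):25/8):17/8):5/4,V:15/2)
total length: 257/8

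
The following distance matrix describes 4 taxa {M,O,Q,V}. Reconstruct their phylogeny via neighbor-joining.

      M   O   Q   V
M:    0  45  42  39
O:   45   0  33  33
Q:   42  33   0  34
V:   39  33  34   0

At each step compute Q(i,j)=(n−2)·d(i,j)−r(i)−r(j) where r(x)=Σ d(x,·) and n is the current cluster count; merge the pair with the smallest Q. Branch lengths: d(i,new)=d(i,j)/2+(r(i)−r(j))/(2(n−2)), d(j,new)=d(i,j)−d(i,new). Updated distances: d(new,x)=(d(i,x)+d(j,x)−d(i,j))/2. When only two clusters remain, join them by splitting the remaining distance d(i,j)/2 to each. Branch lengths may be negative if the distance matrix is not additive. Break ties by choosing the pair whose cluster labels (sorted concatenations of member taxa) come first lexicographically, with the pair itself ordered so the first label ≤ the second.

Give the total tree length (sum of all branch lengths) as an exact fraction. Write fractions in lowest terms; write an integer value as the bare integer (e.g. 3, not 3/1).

149/2

step 1: merge (M,V) at d=39, Q=-154; branch lengths M→49/2, V→29/2; new cluster MV
  updated: d(MV,O)=39/2, d(MV,Q)=37/2
step 2: merge (MV,O) at d=39/2, Q=-71; branch lengths MV→5/2, O→17; new cluster MOV
  updated: d(MOV,Q)=16
step 3: merge (MOV,Q) at d=16; branch lengths MOV→8, Q→8; new cluster MOQV
final tree: (((M:49/2,V:29/2):5/2,O:17):8,Q:8)
total length: 149/2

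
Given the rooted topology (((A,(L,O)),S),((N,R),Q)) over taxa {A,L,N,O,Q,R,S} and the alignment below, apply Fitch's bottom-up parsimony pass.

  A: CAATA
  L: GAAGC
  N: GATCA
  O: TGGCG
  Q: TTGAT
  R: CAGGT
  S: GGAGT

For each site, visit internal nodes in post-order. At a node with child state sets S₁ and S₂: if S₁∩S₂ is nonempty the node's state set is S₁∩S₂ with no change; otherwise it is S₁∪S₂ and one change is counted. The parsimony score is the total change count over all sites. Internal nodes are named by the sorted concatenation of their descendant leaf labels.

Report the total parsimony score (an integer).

site 0, node LO: L={G} ∪ O={T} → {G,T} (+1)
site 0, node ALO: A={C} ∪ LO={G,T} → {C,G,T} (+1)
site 0, node ALOS: ALO={C,G,T} ∩ S={G} → {G} (+0)
site 0, node NR: N={G} ∪ R={C} → {C,G} (+1)
site 0, node NQR: NR={C,G} ∪ Q={T} → {C,G,T} (+1)
site 0, node ALNOQRS: ALOS={G} ∩ NQR={C,G,T} → {G} (+0)
site 1, node LO: L={A} ∪ O={G} → {A,G} (+1)
site 1, node ALO: A={A} ∩ LO={A,G} → {A} (+0)
site 1, node ALOS: ALO={A} ∪ S={G} → {A,G} (+1)
site 1, node NR: N={A} ∩ R={A} → {A} (+0)
site 1, node NQR: NR={A} ∪ Q={T} → {A,T} (+1)
site 1, node ALNOQRS: ALOS={A,G} ∩ NQR={A,T} → {A} (+0)
site 2, node LO: L={A} ∪ O={G} → {A,G} (+1)
site 2, node ALO: A={A} ∩ LO={A,G} → {A} (+0)
site 2, node ALOS: ALO={A} ∩ S={A} → {A} (+0)
site 2, node NR: N={T} ∪ R={G} → {G,T} (+1)
site 2, node NQR: NR={G,T} ∩ Q={G} → {G} (+0)
site 2, node ALNOQRS: ALOS={A} ∪ NQR={G} → {A,G} (+1)
site 3, node LO: L={G} ∪ O={C} → {C,G} (+1)
site 3, node ALO: A={T} ∪ LO={C,G} → {C,G,T} (+1)
site 3, node ALOS: ALO={C,G,T} ∩ S={G} → {G} (+0)
site 3, node NR: N={C} ∪ R={G} → {C,G} (+1)
site 3, node NQR: NR={C,G} ∪ Q={A} → {A,C,G} (+1)
site 3, node ALNOQRS: ALOS={G} ∩ NQR={A,C,G} → {G} (+0)
site 4, node LO: L={C} ∪ O={G} → {C,G} (+1)
site 4, node ALO: A={A} ∪ LO={C,G} → {A,C,G} (+1)
site 4, node ALOS: ALO={A,C,G} ∪ S={T} → {A,C,G,T} (+1)
site 4, node NR: N={A} ∪ R={T} → {A,T} (+1)
site 4, node NQR: NR={A,T} ∩ Q={T} → {T} (+0)
site 4, node ALNOQRS: ALOS={A,C,G,T} ∩ NQR={T} → {T} (+0)
per-site changes: [4, 3, 3, 4, 4]; total = 18

18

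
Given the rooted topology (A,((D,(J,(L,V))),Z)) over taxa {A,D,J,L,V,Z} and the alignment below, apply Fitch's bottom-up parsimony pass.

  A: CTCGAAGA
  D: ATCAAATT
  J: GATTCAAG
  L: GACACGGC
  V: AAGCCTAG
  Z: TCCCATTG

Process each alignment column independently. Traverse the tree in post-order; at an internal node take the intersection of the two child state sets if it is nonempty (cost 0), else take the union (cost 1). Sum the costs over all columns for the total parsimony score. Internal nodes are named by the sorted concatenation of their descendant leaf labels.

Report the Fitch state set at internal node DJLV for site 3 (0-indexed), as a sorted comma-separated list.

[col 0] LV: children L:{G}, V:{A} ∪→ {A,G}; cost 1
[col 0] JLV: children J:{G}, LV:{A,G} ∩→ {G}; cost 0
[col 0] DJLV: children D:{A}, JLV:{G} ∪→ {A,G}; cost 1
[col 0] DJLVZ: children DJLV:{A,G}, Z:{T} ∪→ {A,G,T}; cost 1
[col 0] ADJLVZ: children A:{C}, DJLVZ:{A,G,T} ∪→ {A,C,G,T}; cost 1
[col 1] LV: children L:{A}, V:{A} ∩→ {A}; cost 0
[col 1] JLV: children J:{A}, LV:{A} ∩→ {A}; cost 0
[col 1] DJLV: children D:{T}, JLV:{A} ∪→ {A,T}; cost 1
[col 1] DJLVZ: children DJLV:{A,T}, Z:{C} ∪→ {A,C,T}; cost 1
[col 1] ADJLVZ: children A:{T}, DJLVZ:{A,C,T} ∩→ {T}; cost 0
[col 2] LV: children L:{C}, V:{G} ∪→ {C,G}; cost 1
[col 2] JLV: children J:{T}, LV:{C,G} ∪→ {C,G,T}; cost 1
[col 2] DJLV: children D:{C}, JLV:{C,G,T} ∩→ {C}; cost 0
[col 2] DJLVZ: children DJLV:{C}, Z:{C} ∩→ {C}; cost 0
[col 2] ADJLVZ: children A:{C}, DJLVZ:{C} ∩→ {C}; cost 0
[col 3] LV: children L:{A}, V:{C} ∪→ {A,C}; cost 1
[col 3] JLV: children J:{T}, LV:{A,C} ∪→ {A,C,T}; cost 1
[col 3] DJLV: children D:{A}, JLV:{A,C,T} ∩→ {A}; cost 0
[col 3] DJLVZ: children DJLV:{A}, Z:{C} ∪→ {A,C}; cost 1
[col 3] ADJLVZ: children A:{G}, DJLVZ:{A,C} ∪→ {A,C,G}; cost 1
[col 4] LV: children L:{C}, V:{C} ∩→ {C}; cost 0
[col 4] JLV: children J:{C}, LV:{C} ∩→ {C}; cost 0
[col 4] DJLV: children D:{A}, JLV:{C} ∪→ {A,C}; cost 1
[col 4] DJLVZ: children DJLV:{A,C}, Z:{A} ∩→ {A}; cost 0
[col 4] ADJLVZ: children A:{A}, DJLVZ:{A} ∩→ {A}; cost 0
[col 5] LV: children L:{G}, V:{T} ∪→ {G,T}; cost 1
[col 5] JLV: children J:{A}, LV:{G,T} ∪→ {A,G,T}; cost 1
[col 5] DJLV: children D:{A}, JLV:{A,G,T} ∩→ {A}; cost 0
[col 5] DJLVZ: children DJLV:{A}, Z:{T} ∪→ {A,T}; cost 1
[col 5] ADJLVZ: children A:{A}, DJLVZ:{A,T} ∩→ {A}; cost 0
[col 6] LV: children L:{G}, V:{A} ∪→ {A,G}; cost 1
[col 6] JLV: children J:{A}, LV:{A,G} ∩→ {A}; cost 0
[col 6] DJLV: children D:{T}, JLV:{A} ∪→ {A,T}; cost 1
[col 6] DJLVZ: children DJLV:{A,T}, Z:{T} ∩→ {T}; cost 0
[col 6] ADJLVZ: children A:{G}, DJLVZ:{T} ∪→ {G,T}; cost 1
[col 7] LV: children L:{C}, V:{G} ∪→ {C,G}; cost 1
[col 7] JLV: children J:{G}, LV:{C,G} ∩→ {G}; cost 0
[col 7] DJLV: children D:{T}, JLV:{G} ∪→ {G,T}; cost 1
[col 7] DJLVZ: children DJLV:{G,T}, Z:{G} ∩→ {G}; cost 0
[col 7] ADJLVZ: children A:{A}, DJLVZ:{G} ∪→ {A,G}; cost 1
per-site changes: [4, 2, 2, 4, 1, 3, 3, 3]; total = 22

A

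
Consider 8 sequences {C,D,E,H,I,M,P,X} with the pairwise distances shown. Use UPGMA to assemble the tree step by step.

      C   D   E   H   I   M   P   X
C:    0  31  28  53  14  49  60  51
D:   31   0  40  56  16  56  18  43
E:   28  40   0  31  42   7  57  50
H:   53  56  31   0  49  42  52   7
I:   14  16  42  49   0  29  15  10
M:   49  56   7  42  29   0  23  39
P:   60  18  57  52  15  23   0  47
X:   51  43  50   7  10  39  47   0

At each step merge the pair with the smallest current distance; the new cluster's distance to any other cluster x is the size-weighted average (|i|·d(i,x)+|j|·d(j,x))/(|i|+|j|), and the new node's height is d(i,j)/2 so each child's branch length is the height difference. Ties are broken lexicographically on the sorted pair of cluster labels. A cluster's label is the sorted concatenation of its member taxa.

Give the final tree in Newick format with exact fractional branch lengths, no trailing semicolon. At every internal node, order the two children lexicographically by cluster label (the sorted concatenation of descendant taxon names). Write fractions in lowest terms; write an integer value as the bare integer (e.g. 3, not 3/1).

((((C:7,I:7):33/4,(D:9,P:9):25/4):5,(E:7/2,M:7/2):67/4):37/24,(H:7/2,X:7/2):439/24)

step 1: merge (E,M) at d=7; branch lengths E→7/2, M→7/2; new cluster EM
  updated: d(C,EM)=77/2, d(D,EM)=48, d(EM,H)=73/2, d(EM,I)=71/2, d(EM,P)=40, d(EM,X)=89/2
step 2: merge (H,X) at d=7; branch lengths H→7/2, X→7/2; new cluster HX
  updated: d(C,HX)=52, d(D,HX)=99/2, d(EM,HX)=81/2, d(HX,I)=59/2, d(HX,P)=99/2
step 3: merge (C,I) at d=14; branch lengths C→7, I→7; new cluster CI
  updated: d(CI,D)=47/2, d(CI,EM)=37, d(CI,HX)=163/4, d(CI,P)=75/2
step 4: merge (D,P) at d=18; branch lengths D→9, P→9; new cluster DP
  updated: d(CI,DP)=61/2, d(DP,EM)=44, d(DP,HX)=99/2
step 5: merge (CI,DP) at d=61/2; branch lengths CI→33/4, DP→25/4; new cluster CDIP
  updated: d(CDIP,EM)=81/2, d(CDIP,HX)=361/8
step 6: merge (CDIP,EM) at d=81/2; branch lengths CDIP→5, EM→67/4; new cluster CDEIMP
  updated: d(CDEIMP,HX)=523/12
step 7: merge (CDEIMP,HX) at d=523/12; branch lengths CDEIMP→37/24, HX→439/24; new cluster CDEHIMPX
final tree: ((((C:7,I:7):33/4,(D:9,P:9):25/4):5,(E:7/2,M:7/2):67/4):37/24,(H:7/2,X:7/2):439/24)
total length: 1225/12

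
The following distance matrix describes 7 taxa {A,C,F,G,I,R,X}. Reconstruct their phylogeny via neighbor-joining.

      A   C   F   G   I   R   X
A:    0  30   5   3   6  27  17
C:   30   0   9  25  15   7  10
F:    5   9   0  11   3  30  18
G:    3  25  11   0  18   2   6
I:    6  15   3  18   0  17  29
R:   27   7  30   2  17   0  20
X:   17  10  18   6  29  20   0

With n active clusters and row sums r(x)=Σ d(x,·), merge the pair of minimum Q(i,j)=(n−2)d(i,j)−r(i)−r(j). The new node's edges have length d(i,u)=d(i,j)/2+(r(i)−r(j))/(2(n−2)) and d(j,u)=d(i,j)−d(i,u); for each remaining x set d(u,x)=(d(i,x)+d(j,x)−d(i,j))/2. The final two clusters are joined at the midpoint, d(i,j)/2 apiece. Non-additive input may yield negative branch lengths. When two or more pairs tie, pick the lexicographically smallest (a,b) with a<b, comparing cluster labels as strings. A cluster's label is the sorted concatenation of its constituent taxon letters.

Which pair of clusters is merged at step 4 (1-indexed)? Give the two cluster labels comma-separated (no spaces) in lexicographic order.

A,CGRX

iteration 1: select C,R (d=7, Q=-164); attach at lengths (14/5, 21/5); label the merged cluster CR
  updated: d(A,CR)=25, d(CR,F)=16, d(CR,G)=10, d(CR,I)=25/2, d(CR,X)=23/2
iteration 2: select CR,X (d=23/2, Q=-221/2); attach at lengths (79/16, 105/16); label the merged cluster CRX
  updated: d(A,CRX)=61/4, d(CRX,F)=45/4, d(CRX,G)=9/4, d(CRX,I)=15
iteration 3: select CRX,G (d=9/4, Q=-285/4); attach at lengths (65/24, -11/24); label the merged cluster CGRX
  updated: d(A,CGRX)=8, d(CGRX,F)=10, d(CGRX,I)=123/8
iteration 4: select A,CGRX (d=8, Q=-291/8); attach at lengths (13/32, 243/32); label the merged cluster ACGRX
  updated: d(ACGRX,F)=7/2, d(ACGRX,I)=107/16
iteration 5: select ACGRX,F (d=7/2, Q=-211/16); attach at lengths (115/32, -3/32); label the merged cluster ACFGRX
  updated: d(ACFGRX,I)=99/32
iteration 6: select ACFGRX,I (d=99/32); attach at lengths (99/64, 99/64); label the merged cluster ACFGIRX
final tree: (((A:13/32,(((C:14/5,R:21/5):79/16,X:105/16):65/24,G:-11/24):243/32):115/32,F:-3/32):99/64,I:99/64)
total length: 1131/32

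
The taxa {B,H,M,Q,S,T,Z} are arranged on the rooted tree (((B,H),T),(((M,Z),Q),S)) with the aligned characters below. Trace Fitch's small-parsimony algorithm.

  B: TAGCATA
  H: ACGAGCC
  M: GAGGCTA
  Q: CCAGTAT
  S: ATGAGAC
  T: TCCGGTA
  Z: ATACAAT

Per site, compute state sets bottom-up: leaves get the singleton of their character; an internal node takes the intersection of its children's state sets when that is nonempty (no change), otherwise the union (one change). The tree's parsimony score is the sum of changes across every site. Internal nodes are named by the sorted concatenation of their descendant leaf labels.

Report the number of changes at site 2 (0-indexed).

3

[col 0] BH: children B:{T}, H:{A} ∪→ {A,T}; cost 1
[col 0] BHT: children BH:{A,T}, T:{T} ∩→ {T}; cost 0
[col 0] MZ: children M:{G}, Z:{A} ∪→ {A,G}; cost 1
[col 0] MQZ: children MZ:{A,G}, Q:{C} ∪→ {A,C,G}; cost 1
[col 0] MQSZ: children MQZ:{A,C,G}, S:{A} ∩→ {A}; cost 0
[col 0] BHMQSTZ: children BHT:{T}, MQSZ:{A} ∪→ {A,T}; cost 1
[col 1] BH: children B:{A}, H:{C} ∪→ {A,C}; cost 1
[col 1] BHT: children BH:{A,C}, T:{C} ∩→ {C}; cost 0
[col 1] MZ: children M:{A}, Z:{T} ∪→ {A,T}; cost 1
[col 1] MQZ: children MZ:{A,T}, Q:{C} ∪→ {A,C,T}; cost 1
[col 1] MQSZ: children MQZ:{A,C,T}, S:{T} ∩→ {T}; cost 0
[col 1] BHMQSTZ: children BHT:{C}, MQSZ:{T} ∪→ {C,T}; cost 1
[col 2] BH: children B:{G}, H:{G} ∩→ {G}; cost 0
[col 2] BHT: children BH:{G}, T:{C} ∪→ {C,G}; cost 1
[col 2] MZ: children M:{G}, Z:{A} ∪→ {A,G}; cost 1
[col 2] MQZ: children MZ:{A,G}, Q:{A} ∩→ {A}; cost 0
[col 2] MQSZ: children MQZ:{A}, S:{G} ∪→ {A,G}; cost 1
[col 2] BHMQSTZ: children BHT:{C,G}, MQSZ:{A,G} ∩→ {G}; cost 0
[col 3] BH: children B:{C}, H:{A} ∪→ {A,C}; cost 1
[col 3] BHT: children BH:{A,C}, T:{G} ∪→ {A,C,G}; cost 1
[col 3] MZ: children M:{G}, Z:{C} ∪→ {C,G}; cost 1
[col 3] MQZ: children MZ:{C,G}, Q:{G} ∩→ {G}; cost 0
[col 3] MQSZ: children MQZ:{G}, S:{A} ∪→ {A,G}; cost 1
[col 3] BHMQSTZ: children BHT:{A,C,G}, MQSZ:{A,G} ∩→ {A,G}; cost 0
[col 4] BH: children B:{A}, H:{G} ∪→ {A,G}; cost 1
[col 4] BHT: children BH:{A,G}, T:{G} ∩→ {G}; cost 0
[col 4] MZ: children M:{C}, Z:{A} ∪→ {A,C}; cost 1
[col 4] MQZ: children MZ:{A,C}, Q:{T} ∪→ {A,C,T}; cost 1
[col 4] MQSZ: children MQZ:{A,C,T}, S:{G} ∪→ {A,C,G,T}; cost 1
[col 4] BHMQSTZ: children BHT:{G}, MQSZ:{A,C,G,T} ∩→ {G}; cost 0
[col 5] BH: children B:{T}, H:{C} ∪→ {C,T}; cost 1
[col 5] BHT: children BH:{C,T}, T:{T} ∩→ {T}; cost 0
[col 5] MZ: children M:{T}, Z:{A} ∪→ {A,T}; cost 1
[col 5] MQZ: children MZ:{A,T}, Q:{A} ∩→ {A}; cost 0
[col 5] MQSZ: children MQZ:{A}, S:{A} ∩→ {A}; cost 0
[col 5] BHMQSTZ: children BHT:{T}, MQSZ:{A} ∪→ {A,T}; cost 1
[col 6] BH: children B:{A}, H:{C} ∪→ {A,C}; cost 1
[col 6] BHT: children BH:{A,C}, T:{A} ∩→ {A}; cost 0
[col 6] MZ: children M:{A}, Z:{T} ∪→ {A,T}; cost 1
[col 6] MQZ: children MZ:{A,T}, Q:{T} ∩→ {T}; cost 0
[col 6] MQSZ: children MQZ:{T}, S:{C} ∪→ {C,T}; cost 1
[col 6] BHMQSTZ: children BHT:{A}, MQSZ:{C,T} ∪→ {A,C,T}; cost 1
per-site changes: [4, 4, 3, 4, 4, 3, 4]; total = 26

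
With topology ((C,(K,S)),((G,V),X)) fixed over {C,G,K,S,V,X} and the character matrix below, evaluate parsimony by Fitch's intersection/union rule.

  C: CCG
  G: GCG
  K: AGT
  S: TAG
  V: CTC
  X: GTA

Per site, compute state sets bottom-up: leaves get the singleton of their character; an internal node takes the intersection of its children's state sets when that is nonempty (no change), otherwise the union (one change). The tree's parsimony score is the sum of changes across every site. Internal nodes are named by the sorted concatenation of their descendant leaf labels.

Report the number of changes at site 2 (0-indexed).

KS@0: {A} ∪ {T} = {A,T} (union, +1)
CKS@0: {C} ∪ {A,T} = {A,C,T} (union, +1)
GV@0: {G} ∪ {C} = {C,G} (union, +1)
GVX@0: {C,G} ∩ {G} = {G} (intersection, +0)
CGKSVX@0: {A,C,T} ∪ {G} = {A,C,G,T} (union, +1)
KS@1: {G} ∪ {A} = {A,G} (union, +1)
CKS@1: {C} ∪ {A,G} = {A,C,G} (union, +1)
GV@1: {C} ∪ {T} = {C,T} (union, +1)
GVX@1: {C,T} ∩ {T} = {T} (intersection, +0)
CGKSVX@1: {A,C,G} ∪ {T} = {A,C,G,T} (union, +1)
KS@2: {T} ∪ {G} = {G,T} (union, +1)
CKS@2: {G} ∩ {G,T} = {G} (intersection, +0)
GV@2: {G} ∪ {C} = {C,G} (union, +1)
GVX@2: {C,G} ∪ {A} = {A,C,G} (union, +1)
CGKSVX@2: {G} ∩ {A,C,G} = {G} (intersection, +0)
per-site changes: [4, 4, 3]; total = 11

3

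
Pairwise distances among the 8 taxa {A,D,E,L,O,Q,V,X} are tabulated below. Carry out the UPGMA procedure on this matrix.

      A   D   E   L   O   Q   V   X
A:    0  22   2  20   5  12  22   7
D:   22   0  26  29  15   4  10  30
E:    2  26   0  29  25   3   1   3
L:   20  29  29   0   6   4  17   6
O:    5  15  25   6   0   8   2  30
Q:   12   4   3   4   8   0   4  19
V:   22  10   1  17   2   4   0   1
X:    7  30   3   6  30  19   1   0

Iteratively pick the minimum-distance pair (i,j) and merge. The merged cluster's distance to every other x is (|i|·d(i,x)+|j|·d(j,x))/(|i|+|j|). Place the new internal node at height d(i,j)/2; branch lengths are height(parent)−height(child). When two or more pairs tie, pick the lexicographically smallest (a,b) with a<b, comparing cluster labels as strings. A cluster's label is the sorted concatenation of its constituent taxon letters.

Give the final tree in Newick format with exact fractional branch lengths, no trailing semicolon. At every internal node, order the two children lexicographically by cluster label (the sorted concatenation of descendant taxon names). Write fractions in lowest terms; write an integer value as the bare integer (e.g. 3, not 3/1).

((((A:5/2,O:5/2):4,L:13/2):1,(D:2,Q:2):11/2):7/30,((E:1/2,V:1/2):1/2,X:1):101/15)

step 1: merge (E,V) at d=1; branch lengths E→1/2, V→1/2; new cluster EV
  updated: d(A,EV)=12, d(D,EV)=18, d(EV,L)=23, d(EV,O)=27/2, d(EV,Q)=7/2, d(EV,X)=2
step 2: merge (EV,X) at d=2; branch lengths EV→1/2, X→1; new cluster EVX
  updated: d(A,EVX)=31/3, d(D,EVX)=22, d(EVX,L)=52/3, d(EVX,O)=19, d(EVX,Q)=26/3
step 3: merge (D,Q) at d=4; branch lengths D→2, Q→2; new cluster DQ
  updated: d(A,DQ)=17, d(DQ,EVX)=46/3, d(DQ,L)=33/2, d(DQ,O)=23/2
step 4: merge (A,O) at d=5; branch lengths A→5/2, O→5/2; new cluster AO
  updated: d(AO,DQ)=57/4, d(AO,EVX)=44/3, d(AO,L)=13
step 5: merge (AO,L) at d=13; branch lengths AO→4, L→13/2; new cluster ALO
  updated: d(ALO,DQ)=15, d(ALO,EVX)=140/9
step 6: merge (ALO,DQ) at d=15; branch lengths ALO→1, DQ→11/2; new cluster ADLOQ
  updated: d(ADLOQ,EVX)=232/15
step 7: merge (ADLOQ,EVX) at d=232/15; branch lengths ADLOQ→7/30, EVX→101/15; new cluster ADELOQVX
final tree: ((((A:5/2,O:5/2):4,L:13/2):1,(D:2,Q:2):11/2):7/30,((E:1/2,V:1/2):1/2,X:1):101/15)
total length: 532/15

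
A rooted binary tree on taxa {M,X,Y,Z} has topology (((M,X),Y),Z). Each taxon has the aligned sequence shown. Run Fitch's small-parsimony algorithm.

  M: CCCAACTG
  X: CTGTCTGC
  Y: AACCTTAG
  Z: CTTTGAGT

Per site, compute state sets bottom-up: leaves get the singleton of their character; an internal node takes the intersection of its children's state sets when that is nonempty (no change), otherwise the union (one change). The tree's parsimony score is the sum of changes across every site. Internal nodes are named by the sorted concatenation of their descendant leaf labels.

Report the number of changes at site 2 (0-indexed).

[col 0] MX: children M:{C}, X:{C} ∩→ {C}; cost 0
[col 0] MXY: children MX:{C}, Y:{A} ∪→ {A,C}; cost 1
[col 0] MXYZ: children MXY:{A,C}, Z:{C} ∩→ {C}; cost 0
[col 1] MX: children M:{C}, X:{T} ∪→ {C,T}; cost 1
[col 1] MXY: children MX:{C,T}, Y:{A} ∪→ {A,C,T}; cost 1
[col 1] MXYZ: children MXY:{A,C,T}, Z:{T} ∩→ {T}; cost 0
[col 2] MX: children M:{C}, X:{G} ∪→ {C,G}; cost 1
[col 2] MXY: children MX:{C,G}, Y:{C} ∩→ {C}; cost 0
[col 2] MXYZ: children MXY:{C}, Z:{T} ∪→ {C,T}; cost 1
[col 3] MX: children M:{A}, X:{T} ∪→ {A,T}; cost 1
[col 3] MXY: children MX:{A,T}, Y:{C} ∪→ {A,C,T}; cost 1
[col 3] MXYZ: children MXY:{A,C,T}, Z:{T} ∩→ {T}; cost 0
[col 4] MX: children M:{A}, X:{C} ∪→ {A,C}; cost 1
[col 4] MXY: children MX:{A,C}, Y:{T} ∪→ {A,C,T}; cost 1
[col 4] MXYZ: children MXY:{A,C,T}, Z:{G} ∪→ {A,C,G,T}; cost 1
[col 5] MX: children M:{C}, X:{T} ∪→ {C,T}; cost 1
[col 5] MXY: children MX:{C,T}, Y:{T} ∩→ {T}; cost 0
[col 5] MXYZ: children MXY:{T}, Z:{A} ∪→ {A,T}; cost 1
[col 6] MX: children M:{T}, X:{G} ∪→ {G,T}; cost 1
[col 6] MXY: children MX:{G,T}, Y:{A} ∪→ {A,G,T}; cost 1
[col 6] MXYZ: children MXY:{A,G,T}, Z:{G} ∩→ {G}; cost 0
[col 7] MX: children M:{G}, X:{C} ∪→ {C,G}; cost 1
[col 7] MXY: children MX:{C,G}, Y:{G} ∩→ {G}; cost 0
[col 7] MXYZ: children MXY:{G}, Z:{T} ∪→ {G,T}; cost 1
per-site changes: [1, 2, 2, 2, 3, 2, 2, 2]; total = 16

2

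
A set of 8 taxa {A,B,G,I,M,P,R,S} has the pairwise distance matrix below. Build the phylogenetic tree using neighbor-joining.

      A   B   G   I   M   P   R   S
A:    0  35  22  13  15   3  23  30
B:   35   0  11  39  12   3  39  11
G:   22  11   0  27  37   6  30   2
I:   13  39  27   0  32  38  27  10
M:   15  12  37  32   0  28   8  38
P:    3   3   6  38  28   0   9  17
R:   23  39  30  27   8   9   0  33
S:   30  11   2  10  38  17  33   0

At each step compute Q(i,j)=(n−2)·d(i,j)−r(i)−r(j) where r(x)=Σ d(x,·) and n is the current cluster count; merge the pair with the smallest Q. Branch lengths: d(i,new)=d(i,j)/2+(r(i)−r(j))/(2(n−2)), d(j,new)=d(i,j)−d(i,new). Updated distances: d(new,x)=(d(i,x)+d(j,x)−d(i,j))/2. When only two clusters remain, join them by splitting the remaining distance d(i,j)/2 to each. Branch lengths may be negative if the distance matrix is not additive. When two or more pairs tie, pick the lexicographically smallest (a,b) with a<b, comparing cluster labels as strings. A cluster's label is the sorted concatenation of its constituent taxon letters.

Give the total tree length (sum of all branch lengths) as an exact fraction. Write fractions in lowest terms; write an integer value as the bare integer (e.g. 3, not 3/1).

iteration 1: select M,R (d=8, Q=-291); attach at lengths (49/12, 47/12); label the merged cluster MR
  updated: d(A,MR)=15, d(B,MR)=43/2, d(G,MR)=59/2, d(I,MR)=51/2, d(MR,P)=29/2, d(MR,S)=63/2
iteration 2: select A,I (d=13, Q=-411/2); attach at lengths (61/20, 199/20); label the merged cluster AI
  updated: d(AI,B)=61/2, d(AI,G)=18, d(AI,MR)=55/4, d(AI,P)=14, d(AI,S)=27/2
iteration 3: select AI,MR (d=55/4, Q=-291/2); attach at lengths (17/4, 19/2); label the merged cluster AIMR
  updated: d(AIMR,B)=153/8, d(AIMR,G)=135/8, d(AIMR,P)=59/8, d(AIMR,S)=125/8
iteration 4: select G,S (d=2, Q=-151/2); attach at lengths (-5/8, 21/8); label the merged cluster GS
  updated: d(AIMR,GS)=61/4, d(B,GS)=10, d(GS,P)=21/2
iteration 5: select AIMR,P (d=59/8, Q=-383/8); attach at lengths (285/32, -49/32); label the merged cluster AIMPR
  updated: d(AIMPR,B)=59/8, d(AIMPR,GS)=147/16
iteration 6: select AIMPR,B (d=59/8, Q=-425/16); attach at lengths (105/32, 131/32); label the merged cluster ABIMPR
  updated: d(ABIMPR,GS)=189/32
iteration 7: select ABIMPR,GS (d=189/32); attach at lengths (189/64, 189/64); label the merged cluster ABGIMPRS
final tree: (((((A:61/20,I:199/20):17/4,(M:49/12,R:47/12):19/2):285/32,P:-49/32):105/32,B:131/32):189/64,(G:-5/8,S:21/8):189/64)
total length: 1837/32

1837/32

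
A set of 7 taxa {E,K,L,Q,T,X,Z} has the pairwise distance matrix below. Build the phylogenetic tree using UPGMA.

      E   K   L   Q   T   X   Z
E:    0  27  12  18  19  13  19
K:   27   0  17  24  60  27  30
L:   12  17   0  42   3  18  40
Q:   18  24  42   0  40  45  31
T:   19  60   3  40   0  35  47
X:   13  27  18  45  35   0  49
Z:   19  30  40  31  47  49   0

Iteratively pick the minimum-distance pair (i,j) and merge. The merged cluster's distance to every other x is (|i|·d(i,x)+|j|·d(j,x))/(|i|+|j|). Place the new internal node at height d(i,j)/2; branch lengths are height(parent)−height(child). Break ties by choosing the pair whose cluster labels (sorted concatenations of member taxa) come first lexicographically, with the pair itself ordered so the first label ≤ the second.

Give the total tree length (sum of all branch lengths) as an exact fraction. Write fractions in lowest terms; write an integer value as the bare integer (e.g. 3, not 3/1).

245/3

step 1: merge (L,T) at d=3; branch lengths L→3/2, T→3/2; new cluster LT
  updated: d(E,LT)=31/2, d(K,LT)=77/2, d(LT,Q)=41, d(LT,X)=53/2, d(LT,Z)=87/2
step 2: merge (E,X) at d=13; branch lengths E→13/2, X→13/2; new cluster EX
  updated: d(EX,K)=27, d(EX,LT)=21, d(EX,Q)=63/2, d(EX,Z)=34
step 3: merge (EX,LT) at d=21; branch lengths EX→4, LT→9; new cluster ELTX
  updated: d(ELTX,K)=131/4, d(ELTX,Q)=145/4, d(ELTX,Z)=155/4
step 4: merge (K,Q) at d=24; branch lengths K→12, Q→12; new cluster KQ
  updated: d(ELTX,KQ)=69/2, d(KQ,Z)=61/2
step 5: merge (KQ,Z) at d=61/2; branch lengths KQ→13/4, Z→61/4; new cluster KQZ
  updated: d(ELTX,KQZ)=431/12
step 6: merge (ELTX,KQZ) at d=431/12; branch lengths ELTX→179/24, KQZ→65/24; new cluster EKLQTXZ
final tree: (((E:13/2,X:13/2):4,(L:3/2,T:3/2):9):179/24,((K:12,Q:12):13/4,Z:61/4):65/24)
total length: 245/3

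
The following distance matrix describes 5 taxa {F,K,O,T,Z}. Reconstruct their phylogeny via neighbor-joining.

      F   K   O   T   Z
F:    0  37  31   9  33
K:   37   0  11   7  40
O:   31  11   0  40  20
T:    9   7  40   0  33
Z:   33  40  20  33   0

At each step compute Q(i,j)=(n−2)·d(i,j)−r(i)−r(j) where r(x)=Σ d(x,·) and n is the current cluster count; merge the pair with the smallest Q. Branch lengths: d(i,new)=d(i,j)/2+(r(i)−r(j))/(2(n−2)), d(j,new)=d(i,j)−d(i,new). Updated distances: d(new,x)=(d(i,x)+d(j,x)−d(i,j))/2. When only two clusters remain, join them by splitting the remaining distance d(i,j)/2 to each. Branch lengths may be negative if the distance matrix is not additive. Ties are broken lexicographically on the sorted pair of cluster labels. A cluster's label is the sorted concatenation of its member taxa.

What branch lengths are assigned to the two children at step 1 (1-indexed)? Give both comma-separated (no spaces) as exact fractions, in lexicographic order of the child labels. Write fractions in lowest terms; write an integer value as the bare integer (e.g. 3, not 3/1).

8,1

step 1: merge (F,T) at d=9, Q=-172; branch lengths F→8, T→1; new cluster FT
  updated: d(FT,K)=35/2, d(FT,O)=31, d(FT,Z)=57/2
step 2: merge (FT,K) at d=35/2, Q=-221/2; branch lengths FT→87/8, K→53/8; new cluster FKT
  updated: d(FKT,O)=49/4, d(FKT,Z)=51/2
step 3: merge (FKT,O) at d=49/4, Q=-231/4; branch lengths FKT→71/8, O→27/8; new cluster FKOT
  updated: d(FKOT,Z)=133/8
step 4: merge (FKOT,Z) at d=133/8; branch lengths FKOT→133/16, Z→133/16; new cluster FKOTZ
final tree: ((((F:8,T:1):87/8,K:53/8):71/8,O:27/8):133/16,Z:133/16)
total length: 443/8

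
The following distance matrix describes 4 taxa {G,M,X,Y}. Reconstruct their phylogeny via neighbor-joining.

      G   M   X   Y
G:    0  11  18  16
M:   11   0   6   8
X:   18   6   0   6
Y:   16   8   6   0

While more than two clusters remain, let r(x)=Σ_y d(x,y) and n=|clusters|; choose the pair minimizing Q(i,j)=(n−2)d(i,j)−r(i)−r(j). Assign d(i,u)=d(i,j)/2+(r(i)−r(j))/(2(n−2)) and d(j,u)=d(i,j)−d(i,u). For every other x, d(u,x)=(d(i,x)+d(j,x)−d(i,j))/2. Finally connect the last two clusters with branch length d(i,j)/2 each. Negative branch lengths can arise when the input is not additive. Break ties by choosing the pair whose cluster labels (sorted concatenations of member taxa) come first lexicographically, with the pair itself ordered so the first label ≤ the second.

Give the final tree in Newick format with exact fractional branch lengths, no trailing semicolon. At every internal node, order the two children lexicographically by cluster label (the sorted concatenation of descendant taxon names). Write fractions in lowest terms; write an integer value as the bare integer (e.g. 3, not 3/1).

iteration 1: select G,M (d=11, Q=-48); attach at lengths (21/2, 1/2); label the merged cluster GM
  updated: d(GM,X)=13/2, d(GM,Y)=13/2
iteration 2: select GM,X (d=13/2, Q=-19); attach at lengths (7/2, 3); label the merged cluster GMX
  updated: d(GMX,Y)=3
iteration 3: select GMX,Y (d=3); attach at lengths (3/2, 3/2); label the merged cluster GMXY
final tree: (((G:21/2,M:1/2):7/2,X:3):3/2,Y:3/2)
total length: 41/2

(((G:21/2,M:1/2):7/2,X:3):3/2,Y:3/2)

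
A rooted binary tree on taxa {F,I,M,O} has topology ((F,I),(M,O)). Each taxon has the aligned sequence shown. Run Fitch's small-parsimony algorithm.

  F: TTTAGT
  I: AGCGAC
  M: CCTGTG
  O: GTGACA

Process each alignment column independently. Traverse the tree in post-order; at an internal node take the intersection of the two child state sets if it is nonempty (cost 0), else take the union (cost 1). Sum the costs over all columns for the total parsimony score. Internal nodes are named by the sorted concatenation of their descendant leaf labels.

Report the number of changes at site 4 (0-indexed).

3

site 0, node FI: F={T} ∪ I={A} → {A,T} (+1)
site 0, node MO: M={C} ∪ O={G} → {C,G} (+1)
site 0, node FIMO: FI={A,T} ∪ MO={C,G} → {A,C,G,T} (+1)
site 1, node FI: F={T} ∪ I={G} → {G,T} (+1)
site 1, node MO: M={C} ∪ O={T} → {C,T} (+1)
site 1, node FIMO: FI={G,T} ∩ MO={C,T} → {T} (+0)
site 2, node FI: F={T} ∪ I={C} → {C,T} (+1)
site 2, node MO: M={T} ∪ O={G} → {G,T} (+1)
site 2, node FIMO: FI={C,T} ∩ MO={G,T} → {T} (+0)
site 3, node FI: F={A} ∪ I={G} → {A,G} (+1)
site 3, node MO: M={G} ∪ O={A} → {A,G} (+1)
site 3, node FIMO: FI={A,G} ∩ MO={A,G} → {A,G} (+0)
site 4, node FI: F={G} ∪ I={A} → {A,G} (+1)
site 4, node MO: M={T} ∪ O={C} → {C,T} (+1)
site 4, node FIMO: FI={A,G} ∪ MO={C,T} → {A,C,G,T} (+1)
site 5, node FI: F={T} ∪ I={C} → {C,T} (+1)
site 5, node MO: M={G} ∪ O={A} → {A,G} (+1)
site 5, node FIMO: FI={C,T} ∪ MO={A,G} → {A,C,G,T} (+1)
per-site changes: [3, 2, 2, 2, 3, 3]; total = 15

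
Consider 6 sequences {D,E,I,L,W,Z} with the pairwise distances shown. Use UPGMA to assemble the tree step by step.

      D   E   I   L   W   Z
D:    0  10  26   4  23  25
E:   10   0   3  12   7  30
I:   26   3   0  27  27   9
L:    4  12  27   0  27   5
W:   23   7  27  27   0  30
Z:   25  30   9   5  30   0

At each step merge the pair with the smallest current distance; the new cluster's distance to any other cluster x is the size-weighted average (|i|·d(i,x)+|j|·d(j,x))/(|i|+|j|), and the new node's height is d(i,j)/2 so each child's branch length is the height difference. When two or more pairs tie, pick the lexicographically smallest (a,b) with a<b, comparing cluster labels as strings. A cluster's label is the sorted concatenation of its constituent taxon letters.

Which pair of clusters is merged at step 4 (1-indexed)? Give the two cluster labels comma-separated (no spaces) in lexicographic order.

step 1: merge (E,I) at d=3; branch lengths E→3/2, I→3/2; new cluster EI
  updated: d(D,EI)=18, d(EI,L)=39/2, d(EI,W)=17, d(EI,Z)=39/2
step 2: merge (D,L) at d=4; branch lengths D→2, L→2; new cluster DL
  updated: d(DL,EI)=75/4, d(DL,W)=25, d(DL,Z)=15
step 3: merge (DL,Z) at d=15; branch lengths DL→11/2, Z→15/2; new cluster DLZ
  updated: d(DLZ,EI)=19, d(DLZ,W)=80/3
step 4: merge (EI,W) at d=17; branch lengths EI→7, W→17/2; new cluster EIW
  updated: d(DLZ,EIW)=194/9
step 5: merge (DLZ,EIW) at d=194/9; branch lengths DLZ→59/18, EIW→41/18; new cluster DEILWZ
final tree: (((D:2,L:2):11/2,Z:15/2):59/18,((E:3/2,I:3/2):7,W:17/2):41/18)
total length: 739/18

EI,W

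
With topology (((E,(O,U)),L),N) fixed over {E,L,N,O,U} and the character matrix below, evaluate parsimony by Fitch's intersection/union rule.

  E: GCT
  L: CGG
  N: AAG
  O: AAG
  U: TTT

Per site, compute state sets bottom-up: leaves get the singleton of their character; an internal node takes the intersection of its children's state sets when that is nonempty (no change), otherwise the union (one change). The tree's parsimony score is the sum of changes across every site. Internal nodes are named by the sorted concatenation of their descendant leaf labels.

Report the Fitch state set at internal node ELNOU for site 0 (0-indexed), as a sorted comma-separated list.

OU@0: {A} ∪ {T} = {A,T} (union, +1)
EOU@0: {G} ∪ {A,T} = {A,G,T} (union, +1)
ELOU@0: {A,G,T} ∪ {C} = {A,C,G,T} (union, +1)
ELNOU@0: {A,C,G,T} ∩ {A} = {A} (intersection, +0)
OU@1: {A} ∪ {T} = {A,T} (union, +1)
EOU@1: {C} ∪ {A,T} = {A,C,T} (union, +1)
ELOU@1: {A,C,T} ∪ {G} = {A,C,G,T} (union, +1)
ELNOU@1: {A,C,G,T} ∩ {A} = {A} (intersection, +0)
OU@2: {G} ∪ {T} = {G,T} (union, +1)
EOU@2: {T} ∩ {G,T} = {T} (intersection, +0)
ELOU@2: {T} ∪ {G} = {G,T} (union, +1)
ELNOU@2: {G,T} ∩ {G} = {G} (intersection, +0)
per-site changes: [3, 3, 2]; total = 8

A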